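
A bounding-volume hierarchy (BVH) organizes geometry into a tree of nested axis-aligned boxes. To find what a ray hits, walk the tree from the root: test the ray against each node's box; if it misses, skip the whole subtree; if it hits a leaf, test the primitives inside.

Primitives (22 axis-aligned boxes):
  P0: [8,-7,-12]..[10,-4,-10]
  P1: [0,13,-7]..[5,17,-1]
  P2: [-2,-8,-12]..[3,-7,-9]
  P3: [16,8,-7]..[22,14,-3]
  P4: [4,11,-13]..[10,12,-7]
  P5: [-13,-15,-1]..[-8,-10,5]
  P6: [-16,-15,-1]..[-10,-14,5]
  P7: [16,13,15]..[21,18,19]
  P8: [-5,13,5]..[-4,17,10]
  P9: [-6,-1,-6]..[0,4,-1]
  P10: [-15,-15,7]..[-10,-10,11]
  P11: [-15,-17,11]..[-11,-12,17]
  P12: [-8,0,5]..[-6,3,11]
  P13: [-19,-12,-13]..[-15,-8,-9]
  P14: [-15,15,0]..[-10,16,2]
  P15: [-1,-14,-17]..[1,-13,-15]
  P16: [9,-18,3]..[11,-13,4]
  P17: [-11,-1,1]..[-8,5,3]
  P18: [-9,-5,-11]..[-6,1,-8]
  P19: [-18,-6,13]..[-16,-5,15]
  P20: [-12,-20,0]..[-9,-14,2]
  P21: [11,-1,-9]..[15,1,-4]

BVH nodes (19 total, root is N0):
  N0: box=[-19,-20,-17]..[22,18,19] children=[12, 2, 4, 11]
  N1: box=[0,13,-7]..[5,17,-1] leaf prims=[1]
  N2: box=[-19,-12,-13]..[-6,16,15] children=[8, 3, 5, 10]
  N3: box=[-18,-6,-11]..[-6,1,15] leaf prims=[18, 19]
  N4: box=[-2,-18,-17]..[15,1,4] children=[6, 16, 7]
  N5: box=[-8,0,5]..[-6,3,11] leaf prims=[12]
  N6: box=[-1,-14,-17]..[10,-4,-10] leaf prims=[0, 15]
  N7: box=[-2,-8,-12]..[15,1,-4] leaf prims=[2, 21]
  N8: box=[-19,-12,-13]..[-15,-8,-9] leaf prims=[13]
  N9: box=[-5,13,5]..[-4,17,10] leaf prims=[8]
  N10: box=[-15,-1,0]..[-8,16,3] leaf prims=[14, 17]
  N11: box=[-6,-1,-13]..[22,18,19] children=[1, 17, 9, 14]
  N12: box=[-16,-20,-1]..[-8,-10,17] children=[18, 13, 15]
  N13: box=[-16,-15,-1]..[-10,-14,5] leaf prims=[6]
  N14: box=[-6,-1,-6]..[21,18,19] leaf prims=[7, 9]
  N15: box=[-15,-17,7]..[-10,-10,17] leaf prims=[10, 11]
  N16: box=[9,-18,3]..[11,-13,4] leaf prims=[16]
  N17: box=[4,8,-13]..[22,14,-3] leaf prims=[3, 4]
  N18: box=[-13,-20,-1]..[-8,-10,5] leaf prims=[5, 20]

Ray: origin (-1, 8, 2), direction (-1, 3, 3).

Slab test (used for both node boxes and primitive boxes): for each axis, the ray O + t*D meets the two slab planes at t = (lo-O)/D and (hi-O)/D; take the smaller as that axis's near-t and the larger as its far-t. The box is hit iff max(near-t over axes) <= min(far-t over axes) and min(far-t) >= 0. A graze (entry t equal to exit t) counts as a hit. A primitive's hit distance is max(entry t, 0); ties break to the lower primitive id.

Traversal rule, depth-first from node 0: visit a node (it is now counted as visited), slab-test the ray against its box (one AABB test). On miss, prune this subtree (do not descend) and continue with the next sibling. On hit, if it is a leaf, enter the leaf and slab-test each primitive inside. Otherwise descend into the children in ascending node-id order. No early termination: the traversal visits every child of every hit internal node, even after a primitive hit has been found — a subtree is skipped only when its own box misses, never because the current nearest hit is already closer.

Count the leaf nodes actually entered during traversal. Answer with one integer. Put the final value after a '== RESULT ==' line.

Trace the traversal:
N0 x:[-23,18] y:[-28/3,10/3] z:[-19/3,17/3] -> hit [-19/3,10/3], descend [2, 4, 11, 12]
  N2 x:[5,18] y:[-20/3,8/3] z:[-5,13/3] -> miss, prune
  N4 x:[-16,1] y:[-26/3,-7/3] z:[-19/3,2/3] -> miss, prune
  N11 x:[-23,5] y:[-3,10/3] z:[-5,17/3] -> hit [-3,10/3], descend [1, 9, 14, 17]
    N1 x:[-6,-1] y:[5/3,3] z:[-3,-1] -> miss, prune
    N9 x:[3,4] y:[5/3,3] z:[1,8/3] -> miss, prune
    N14 x:[-22,5] y:[-3,10/3] z:[-8/3,17/3] -> hit [-8/3,10/3] leaf, test {P7(miss), P9(miss)}
    N17 x:[-23,-5] y:[0,2] z:[-5,-5/3] -> miss, prune
  N12 x:[7,15] y:[-28/3,-6] z:[-1,5] -> miss, prune

9 AABB tests over nodes [0, 2, 4, 11, 1, 9, 14, 17, 12]; 1 leaf entered; closest miss.

== RESULT ==
1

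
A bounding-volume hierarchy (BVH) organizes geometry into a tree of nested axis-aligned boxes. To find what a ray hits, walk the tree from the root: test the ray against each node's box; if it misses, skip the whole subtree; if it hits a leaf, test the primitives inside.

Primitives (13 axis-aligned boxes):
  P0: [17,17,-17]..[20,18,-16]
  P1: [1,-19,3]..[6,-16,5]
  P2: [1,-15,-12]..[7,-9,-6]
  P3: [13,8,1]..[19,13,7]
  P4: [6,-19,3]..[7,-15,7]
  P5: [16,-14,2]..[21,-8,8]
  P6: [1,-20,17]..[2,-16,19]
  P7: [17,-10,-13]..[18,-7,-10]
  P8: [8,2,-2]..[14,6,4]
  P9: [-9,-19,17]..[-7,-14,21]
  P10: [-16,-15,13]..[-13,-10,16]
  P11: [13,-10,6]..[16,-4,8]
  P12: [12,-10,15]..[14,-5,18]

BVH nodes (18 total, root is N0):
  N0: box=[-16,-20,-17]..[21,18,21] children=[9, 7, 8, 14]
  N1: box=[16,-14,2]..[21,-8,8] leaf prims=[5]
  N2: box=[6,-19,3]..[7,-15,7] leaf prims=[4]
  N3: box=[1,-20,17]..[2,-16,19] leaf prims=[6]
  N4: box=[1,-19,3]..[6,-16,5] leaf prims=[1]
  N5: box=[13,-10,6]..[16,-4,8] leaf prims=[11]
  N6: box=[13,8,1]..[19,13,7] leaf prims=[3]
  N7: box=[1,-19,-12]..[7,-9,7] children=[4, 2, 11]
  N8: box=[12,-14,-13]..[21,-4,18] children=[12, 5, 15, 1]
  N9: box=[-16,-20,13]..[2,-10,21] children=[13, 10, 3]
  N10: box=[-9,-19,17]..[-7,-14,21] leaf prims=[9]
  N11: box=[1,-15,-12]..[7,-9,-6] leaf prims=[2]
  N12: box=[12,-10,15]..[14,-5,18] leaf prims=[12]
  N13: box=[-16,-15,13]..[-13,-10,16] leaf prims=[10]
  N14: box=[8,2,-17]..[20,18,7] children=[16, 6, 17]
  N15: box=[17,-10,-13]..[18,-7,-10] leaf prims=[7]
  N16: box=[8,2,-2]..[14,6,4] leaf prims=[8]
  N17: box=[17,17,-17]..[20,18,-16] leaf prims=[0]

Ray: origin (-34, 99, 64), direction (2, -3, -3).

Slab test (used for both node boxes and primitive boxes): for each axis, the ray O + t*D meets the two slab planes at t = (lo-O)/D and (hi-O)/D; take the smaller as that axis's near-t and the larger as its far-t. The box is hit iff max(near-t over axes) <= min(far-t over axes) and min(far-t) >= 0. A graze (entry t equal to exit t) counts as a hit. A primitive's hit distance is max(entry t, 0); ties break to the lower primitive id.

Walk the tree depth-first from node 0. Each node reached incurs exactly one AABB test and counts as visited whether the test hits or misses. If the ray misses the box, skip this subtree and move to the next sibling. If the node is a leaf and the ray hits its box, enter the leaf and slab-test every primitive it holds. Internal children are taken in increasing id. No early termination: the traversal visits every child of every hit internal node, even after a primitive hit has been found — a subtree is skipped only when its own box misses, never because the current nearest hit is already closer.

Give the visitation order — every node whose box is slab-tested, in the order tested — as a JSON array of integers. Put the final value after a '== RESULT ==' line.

Traverse from the root:
N0 x:[9,55/2] y:[27,119/3] z:[43/3,27] -> hit [27,27], descend [7, 8, 9, 14]
  N7 x:[35/2,41/2] y:[36,118/3] z:[19,76/3] -> miss, prune
  N8 x:[23,55/2] y:[103/3,113/3] z:[46/3,77/3] -> miss, prune
  N9 x:[9,18] y:[109/3,119/3] z:[43/3,17] -> miss, prune
  N14 x:[21,27] y:[27,97/3] z:[19,27] -> hit [27,27], descend [6, 16, 17]
    N6 x:[47/2,53/2] y:[86/3,91/3] z:[19,21] -> miss, prune
    N16 x:[21,24] y:[31,97/3] z:[20,22] -> miss, prune
    N17 x:[51/2,27] y:[27,82/3] z:[80/3,27] -> hit [27,27] leaf, test {P0@t=27}

Summary -> nodes [0, 7, 8, 9, 14, 6, 16, 17]; box-tests=8; leaf-entries=1; first=P0

== RESULT ==
[0, 7, 8, 9, 14, 6, 16, 17]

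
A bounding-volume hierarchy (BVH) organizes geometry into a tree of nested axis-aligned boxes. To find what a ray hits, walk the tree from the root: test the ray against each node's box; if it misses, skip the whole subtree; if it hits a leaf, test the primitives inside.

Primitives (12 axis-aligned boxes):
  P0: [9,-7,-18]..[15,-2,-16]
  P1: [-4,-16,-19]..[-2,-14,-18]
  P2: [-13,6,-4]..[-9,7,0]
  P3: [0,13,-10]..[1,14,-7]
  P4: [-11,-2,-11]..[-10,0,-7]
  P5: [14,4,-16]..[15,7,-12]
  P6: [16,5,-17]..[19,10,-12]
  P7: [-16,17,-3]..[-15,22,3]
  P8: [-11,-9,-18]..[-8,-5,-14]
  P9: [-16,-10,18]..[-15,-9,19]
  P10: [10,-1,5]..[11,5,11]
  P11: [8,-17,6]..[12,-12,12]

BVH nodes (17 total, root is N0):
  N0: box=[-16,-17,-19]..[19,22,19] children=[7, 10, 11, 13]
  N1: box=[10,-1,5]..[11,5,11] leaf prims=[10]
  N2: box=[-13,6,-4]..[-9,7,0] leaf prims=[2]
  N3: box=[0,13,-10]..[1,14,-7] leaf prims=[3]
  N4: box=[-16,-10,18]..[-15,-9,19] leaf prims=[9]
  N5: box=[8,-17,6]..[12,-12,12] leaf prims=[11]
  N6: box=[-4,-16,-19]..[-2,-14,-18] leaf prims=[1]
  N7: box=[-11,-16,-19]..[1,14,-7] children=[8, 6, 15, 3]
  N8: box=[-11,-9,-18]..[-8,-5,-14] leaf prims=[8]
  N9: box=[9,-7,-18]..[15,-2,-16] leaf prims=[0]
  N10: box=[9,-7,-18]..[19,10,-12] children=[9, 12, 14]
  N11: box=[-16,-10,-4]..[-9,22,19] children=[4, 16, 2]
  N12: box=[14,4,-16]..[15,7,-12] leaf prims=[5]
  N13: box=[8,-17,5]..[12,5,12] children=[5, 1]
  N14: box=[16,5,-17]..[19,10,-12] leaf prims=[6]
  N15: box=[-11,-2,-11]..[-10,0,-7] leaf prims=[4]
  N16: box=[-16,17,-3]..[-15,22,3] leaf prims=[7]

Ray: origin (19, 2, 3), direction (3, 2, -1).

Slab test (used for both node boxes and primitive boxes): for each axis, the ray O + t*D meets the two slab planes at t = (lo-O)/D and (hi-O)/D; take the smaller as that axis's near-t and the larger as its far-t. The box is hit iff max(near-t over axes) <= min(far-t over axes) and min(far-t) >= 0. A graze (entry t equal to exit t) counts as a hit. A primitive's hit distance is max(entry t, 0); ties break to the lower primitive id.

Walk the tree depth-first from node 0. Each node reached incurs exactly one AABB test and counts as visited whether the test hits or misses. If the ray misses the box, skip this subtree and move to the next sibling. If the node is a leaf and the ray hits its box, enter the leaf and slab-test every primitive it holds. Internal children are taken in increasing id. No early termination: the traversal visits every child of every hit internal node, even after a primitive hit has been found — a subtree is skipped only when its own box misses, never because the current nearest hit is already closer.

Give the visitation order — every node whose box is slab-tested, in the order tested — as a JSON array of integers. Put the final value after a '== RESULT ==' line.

Trace the traversal:
N0 x:[-35/3,0] y:[-19/2,10] z:[-16,22] -> hit [-19/2,0], descend [7, 10, 11, 13]
  N7 x:[-10,-6] y:[-9,6] z:[10,22] -> miss, prune
  N10 x:[-10/3,0] y:[-9/2,4] z:[15,21] -> miss, prune
  N11 x:[-35/3,-28/3] y:[-6,10] z:[-16,7] -> miss, prune
  N13 x:[-11/3,-7/3] y:[-19/2,3/2] z:[-9,-2] -> miss, prune

Visited [0, 7, 10, 11, 13]. Tests: 5 box, 0 leaf. Nearest: miss.

== RESULT ==
[0, 7, 10, 11, 13]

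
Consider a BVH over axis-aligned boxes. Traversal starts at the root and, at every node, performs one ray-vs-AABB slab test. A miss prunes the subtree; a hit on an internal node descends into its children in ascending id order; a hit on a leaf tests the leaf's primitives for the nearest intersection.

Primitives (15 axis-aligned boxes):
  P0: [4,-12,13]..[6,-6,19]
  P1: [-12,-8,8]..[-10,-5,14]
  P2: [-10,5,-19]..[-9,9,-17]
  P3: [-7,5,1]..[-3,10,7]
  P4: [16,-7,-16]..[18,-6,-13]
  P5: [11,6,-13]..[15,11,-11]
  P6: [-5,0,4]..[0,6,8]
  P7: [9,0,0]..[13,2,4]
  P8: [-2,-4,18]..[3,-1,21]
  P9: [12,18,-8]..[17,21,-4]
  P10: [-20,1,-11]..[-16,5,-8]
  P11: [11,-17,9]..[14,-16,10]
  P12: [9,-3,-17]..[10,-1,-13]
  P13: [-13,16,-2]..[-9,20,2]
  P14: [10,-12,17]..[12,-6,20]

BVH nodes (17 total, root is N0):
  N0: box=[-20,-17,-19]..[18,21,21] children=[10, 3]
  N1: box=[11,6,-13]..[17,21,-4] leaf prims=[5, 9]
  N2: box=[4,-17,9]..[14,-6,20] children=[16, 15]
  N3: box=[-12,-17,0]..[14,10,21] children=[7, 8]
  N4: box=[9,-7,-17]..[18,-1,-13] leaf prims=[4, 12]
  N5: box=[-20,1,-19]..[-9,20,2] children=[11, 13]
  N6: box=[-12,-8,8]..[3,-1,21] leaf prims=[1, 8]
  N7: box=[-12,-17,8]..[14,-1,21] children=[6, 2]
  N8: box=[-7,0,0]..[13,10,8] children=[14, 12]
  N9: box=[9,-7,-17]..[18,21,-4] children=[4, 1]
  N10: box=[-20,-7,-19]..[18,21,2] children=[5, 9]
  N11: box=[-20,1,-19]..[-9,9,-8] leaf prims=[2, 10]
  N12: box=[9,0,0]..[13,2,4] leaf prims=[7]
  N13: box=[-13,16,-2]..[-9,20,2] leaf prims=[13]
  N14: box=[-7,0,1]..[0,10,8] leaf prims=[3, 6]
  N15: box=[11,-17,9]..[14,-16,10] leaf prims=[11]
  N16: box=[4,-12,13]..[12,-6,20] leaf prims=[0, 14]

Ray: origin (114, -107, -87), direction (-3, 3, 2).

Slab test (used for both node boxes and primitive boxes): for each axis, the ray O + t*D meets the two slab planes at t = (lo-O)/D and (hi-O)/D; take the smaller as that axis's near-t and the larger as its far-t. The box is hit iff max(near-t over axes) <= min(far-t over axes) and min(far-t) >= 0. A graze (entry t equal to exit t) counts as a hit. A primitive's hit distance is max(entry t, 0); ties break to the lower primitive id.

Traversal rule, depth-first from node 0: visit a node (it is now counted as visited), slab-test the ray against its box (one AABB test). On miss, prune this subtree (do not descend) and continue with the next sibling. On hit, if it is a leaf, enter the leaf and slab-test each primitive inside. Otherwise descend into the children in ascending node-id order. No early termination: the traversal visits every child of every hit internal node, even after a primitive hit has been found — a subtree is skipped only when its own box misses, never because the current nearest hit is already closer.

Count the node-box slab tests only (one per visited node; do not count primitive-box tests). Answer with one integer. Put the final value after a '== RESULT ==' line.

Trace the traversal:
N0 x:[32,134/3] y:[30,128/3] z:[34,54] -> hit [34,128/3], descend [3, 10]
  N3 x:[100/3,42] y:[30,39] z:[87/2,54] -> miss, prune
  N10 x:[32,134/3] y:[100/3,128/3] z:[34,89/2] -> hit [34,128/3], descend [5, 9]
    N5 x:[41,134/3] y:[36,127/3] z:[34,89/2] -> hit [41,127/3], descend [11, 13]
      N11 x:[41,134/3] y:[36,116/3] z:[34,79/2] -> miss, prune
      N13 x:[41,127/3] y:[41,127/3] z:[85/2,89/2] -> miss, prune
    N9 x:[32,35] y:[100/3,128/3] z:[35,83/2] -> hit [35,35], descend [1, 4]
      N1 x:[97/3,103/3] y:[113/3,128/3] z:[37,83/2] -> miss, prune
      N4 x:[32,35] y:[100/3,106/3] z:[35,37] -> hit [35,35] leaf, test {P4(miss), P12@t=35}

Summary -> nodes [0, 3, 10, 5, 11, 13, 9, 1, 4]; box-tests=9; leaf-entries=1; first=P12

== RESULT ==
9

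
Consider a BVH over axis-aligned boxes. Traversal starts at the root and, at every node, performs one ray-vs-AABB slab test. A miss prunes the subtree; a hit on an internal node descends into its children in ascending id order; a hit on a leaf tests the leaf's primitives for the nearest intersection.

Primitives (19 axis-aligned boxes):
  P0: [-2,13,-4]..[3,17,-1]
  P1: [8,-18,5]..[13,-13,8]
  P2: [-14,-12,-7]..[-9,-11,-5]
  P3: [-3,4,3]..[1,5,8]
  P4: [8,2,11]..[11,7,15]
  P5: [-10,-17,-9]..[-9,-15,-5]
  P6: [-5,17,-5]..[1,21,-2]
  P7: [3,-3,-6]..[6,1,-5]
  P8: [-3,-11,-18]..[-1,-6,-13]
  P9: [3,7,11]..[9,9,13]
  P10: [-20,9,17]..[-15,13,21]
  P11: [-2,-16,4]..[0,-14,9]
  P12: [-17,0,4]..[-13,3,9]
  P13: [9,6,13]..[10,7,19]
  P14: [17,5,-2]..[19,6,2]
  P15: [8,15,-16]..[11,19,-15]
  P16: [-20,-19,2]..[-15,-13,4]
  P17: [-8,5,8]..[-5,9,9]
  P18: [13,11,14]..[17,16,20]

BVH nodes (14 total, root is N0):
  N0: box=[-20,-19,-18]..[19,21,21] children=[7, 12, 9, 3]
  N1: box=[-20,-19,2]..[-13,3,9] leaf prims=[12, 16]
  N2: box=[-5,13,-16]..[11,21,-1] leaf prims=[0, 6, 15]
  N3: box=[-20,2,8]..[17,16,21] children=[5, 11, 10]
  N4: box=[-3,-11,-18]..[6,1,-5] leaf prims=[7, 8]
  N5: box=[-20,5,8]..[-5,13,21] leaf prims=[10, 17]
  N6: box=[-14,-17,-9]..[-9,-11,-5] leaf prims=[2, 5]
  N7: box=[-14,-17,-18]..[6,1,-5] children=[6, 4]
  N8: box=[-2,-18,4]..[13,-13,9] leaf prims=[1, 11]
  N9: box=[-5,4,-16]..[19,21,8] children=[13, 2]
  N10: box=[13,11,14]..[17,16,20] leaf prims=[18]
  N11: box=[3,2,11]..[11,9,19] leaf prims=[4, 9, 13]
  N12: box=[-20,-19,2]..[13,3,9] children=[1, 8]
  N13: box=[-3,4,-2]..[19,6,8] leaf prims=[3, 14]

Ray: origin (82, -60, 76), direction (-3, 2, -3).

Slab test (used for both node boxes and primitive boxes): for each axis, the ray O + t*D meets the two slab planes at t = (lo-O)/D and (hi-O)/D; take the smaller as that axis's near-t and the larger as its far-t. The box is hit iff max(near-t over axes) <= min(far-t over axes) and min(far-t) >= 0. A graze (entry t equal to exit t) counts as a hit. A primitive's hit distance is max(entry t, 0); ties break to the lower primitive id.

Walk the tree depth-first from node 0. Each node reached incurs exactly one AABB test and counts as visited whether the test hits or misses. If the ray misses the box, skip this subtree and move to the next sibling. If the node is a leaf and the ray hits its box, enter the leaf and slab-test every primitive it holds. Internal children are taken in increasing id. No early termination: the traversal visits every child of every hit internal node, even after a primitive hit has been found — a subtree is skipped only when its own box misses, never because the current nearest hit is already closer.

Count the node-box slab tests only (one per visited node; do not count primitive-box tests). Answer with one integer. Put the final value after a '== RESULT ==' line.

Trace the traversal:
N0 x:[21,34] y:[41/2,81/2] z:[55/3,94/3] -> hit [21,94/3], descend [3, 7, 9, 12]
  N3 x:[65/3,34] y:[31,38] z:[55/3,68/3] -> miss, prune
  N7 x:[76/3,32] y:[43/2,61/2] z:[27,94/3] -> hit [27,61/2], descend [4, 6]
    N4 x:[76/3,85/3] y:[49/2,61/2] z:[27,94/3] -> hit [27,85/3] leaf, test {P7(miss), P8(miss)}
    N6 x:[91/3,32] y:[43/2,49/2] z:[27,85/3] -> miss, prune
  N9 x:[21,29] y:[32,81/2] z:[68/3,92/3] -> miss, prune
  N12 x:[23,34] y:[41/2,63/2] z:[67/3,74/3] -> hit [23,74/3], descend [1, 8]
    N1 x:[95/3,34] y:[41/2,63/2] z:[67/3,74/3] -> miss, prune
    N8 x:[23,28] y:[21,47/2] z:[67/3,24] -> hit [23,47/2] leaf, test {P1@t=23, P11(miss)}

Summary -> nodes [0, 3, 7, 4, 6, 9, 12, 1, 8]; box-tests=9; leaf-entries=2; first=P1

== RESULT ==
9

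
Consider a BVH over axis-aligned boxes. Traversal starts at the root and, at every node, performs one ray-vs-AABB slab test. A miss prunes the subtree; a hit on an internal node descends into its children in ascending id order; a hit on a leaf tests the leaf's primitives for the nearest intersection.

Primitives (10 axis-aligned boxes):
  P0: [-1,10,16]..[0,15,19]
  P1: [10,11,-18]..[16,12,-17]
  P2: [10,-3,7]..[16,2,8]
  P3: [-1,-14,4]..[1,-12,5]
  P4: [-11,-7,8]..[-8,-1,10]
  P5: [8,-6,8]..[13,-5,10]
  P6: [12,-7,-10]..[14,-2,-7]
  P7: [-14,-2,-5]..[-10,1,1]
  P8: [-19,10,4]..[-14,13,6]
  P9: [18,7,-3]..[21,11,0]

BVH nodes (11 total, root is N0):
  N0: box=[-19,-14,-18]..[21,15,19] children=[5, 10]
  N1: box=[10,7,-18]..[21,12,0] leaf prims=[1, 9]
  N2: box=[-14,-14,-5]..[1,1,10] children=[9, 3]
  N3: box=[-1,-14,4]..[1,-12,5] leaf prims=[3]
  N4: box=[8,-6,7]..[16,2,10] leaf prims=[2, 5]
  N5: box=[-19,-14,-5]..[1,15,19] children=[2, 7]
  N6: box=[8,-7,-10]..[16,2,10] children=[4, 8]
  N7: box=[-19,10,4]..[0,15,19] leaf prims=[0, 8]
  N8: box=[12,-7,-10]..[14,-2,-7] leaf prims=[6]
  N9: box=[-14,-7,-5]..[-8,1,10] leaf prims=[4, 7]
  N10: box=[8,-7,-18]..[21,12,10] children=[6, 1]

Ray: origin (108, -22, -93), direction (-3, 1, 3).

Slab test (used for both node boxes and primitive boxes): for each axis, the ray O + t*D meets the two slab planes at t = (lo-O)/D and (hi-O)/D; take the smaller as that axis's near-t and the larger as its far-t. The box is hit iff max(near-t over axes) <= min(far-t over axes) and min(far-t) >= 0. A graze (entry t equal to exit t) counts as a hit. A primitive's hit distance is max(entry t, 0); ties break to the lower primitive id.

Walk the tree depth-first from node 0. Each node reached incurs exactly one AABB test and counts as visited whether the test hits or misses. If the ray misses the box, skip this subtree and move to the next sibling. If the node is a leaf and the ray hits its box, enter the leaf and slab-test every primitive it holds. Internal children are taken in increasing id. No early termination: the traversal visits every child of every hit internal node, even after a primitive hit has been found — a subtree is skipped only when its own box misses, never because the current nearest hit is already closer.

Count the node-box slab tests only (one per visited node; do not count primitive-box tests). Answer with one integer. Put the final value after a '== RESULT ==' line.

Traverse from the root:
N0 x:[29,127/3] y:[8,37] z:[25,112/3] -> hit [29,37], descend [5, 10]
  N5 x:[107/3,127/3] y:[8,37] z:[88/3,112/3] -> hit [107/3,37], descend [2, 7]
    N2 x:[107/3,122/3] y:[8,23] z:[88/3,103/3] -> miss, prune
    N7 x:[36,127/3] y:[32,37] z:[97/3,112/3] -> hit [36,37] leaf, test {P0@t=109/3, P8(miss)}
  N10 x:[29,100/3] y:[15,34] z:[25,103/3] -> hit [29,100/3], descend [1, 6]
    N1 x:[29,98/3] y:[29,34] z:[25,31] -> hit [29,31] leaf, test {P1(miss), P9@t=30}
    N6 x:[92/3,100/3] y:[15,24] z:[83/3,103/3] -> miss, prune

Summary -> nodes [0, 5, 2, 7, 10, 1, 6]; box-tests=7; leaf-entries=2; first=P9

== RESULT ==
7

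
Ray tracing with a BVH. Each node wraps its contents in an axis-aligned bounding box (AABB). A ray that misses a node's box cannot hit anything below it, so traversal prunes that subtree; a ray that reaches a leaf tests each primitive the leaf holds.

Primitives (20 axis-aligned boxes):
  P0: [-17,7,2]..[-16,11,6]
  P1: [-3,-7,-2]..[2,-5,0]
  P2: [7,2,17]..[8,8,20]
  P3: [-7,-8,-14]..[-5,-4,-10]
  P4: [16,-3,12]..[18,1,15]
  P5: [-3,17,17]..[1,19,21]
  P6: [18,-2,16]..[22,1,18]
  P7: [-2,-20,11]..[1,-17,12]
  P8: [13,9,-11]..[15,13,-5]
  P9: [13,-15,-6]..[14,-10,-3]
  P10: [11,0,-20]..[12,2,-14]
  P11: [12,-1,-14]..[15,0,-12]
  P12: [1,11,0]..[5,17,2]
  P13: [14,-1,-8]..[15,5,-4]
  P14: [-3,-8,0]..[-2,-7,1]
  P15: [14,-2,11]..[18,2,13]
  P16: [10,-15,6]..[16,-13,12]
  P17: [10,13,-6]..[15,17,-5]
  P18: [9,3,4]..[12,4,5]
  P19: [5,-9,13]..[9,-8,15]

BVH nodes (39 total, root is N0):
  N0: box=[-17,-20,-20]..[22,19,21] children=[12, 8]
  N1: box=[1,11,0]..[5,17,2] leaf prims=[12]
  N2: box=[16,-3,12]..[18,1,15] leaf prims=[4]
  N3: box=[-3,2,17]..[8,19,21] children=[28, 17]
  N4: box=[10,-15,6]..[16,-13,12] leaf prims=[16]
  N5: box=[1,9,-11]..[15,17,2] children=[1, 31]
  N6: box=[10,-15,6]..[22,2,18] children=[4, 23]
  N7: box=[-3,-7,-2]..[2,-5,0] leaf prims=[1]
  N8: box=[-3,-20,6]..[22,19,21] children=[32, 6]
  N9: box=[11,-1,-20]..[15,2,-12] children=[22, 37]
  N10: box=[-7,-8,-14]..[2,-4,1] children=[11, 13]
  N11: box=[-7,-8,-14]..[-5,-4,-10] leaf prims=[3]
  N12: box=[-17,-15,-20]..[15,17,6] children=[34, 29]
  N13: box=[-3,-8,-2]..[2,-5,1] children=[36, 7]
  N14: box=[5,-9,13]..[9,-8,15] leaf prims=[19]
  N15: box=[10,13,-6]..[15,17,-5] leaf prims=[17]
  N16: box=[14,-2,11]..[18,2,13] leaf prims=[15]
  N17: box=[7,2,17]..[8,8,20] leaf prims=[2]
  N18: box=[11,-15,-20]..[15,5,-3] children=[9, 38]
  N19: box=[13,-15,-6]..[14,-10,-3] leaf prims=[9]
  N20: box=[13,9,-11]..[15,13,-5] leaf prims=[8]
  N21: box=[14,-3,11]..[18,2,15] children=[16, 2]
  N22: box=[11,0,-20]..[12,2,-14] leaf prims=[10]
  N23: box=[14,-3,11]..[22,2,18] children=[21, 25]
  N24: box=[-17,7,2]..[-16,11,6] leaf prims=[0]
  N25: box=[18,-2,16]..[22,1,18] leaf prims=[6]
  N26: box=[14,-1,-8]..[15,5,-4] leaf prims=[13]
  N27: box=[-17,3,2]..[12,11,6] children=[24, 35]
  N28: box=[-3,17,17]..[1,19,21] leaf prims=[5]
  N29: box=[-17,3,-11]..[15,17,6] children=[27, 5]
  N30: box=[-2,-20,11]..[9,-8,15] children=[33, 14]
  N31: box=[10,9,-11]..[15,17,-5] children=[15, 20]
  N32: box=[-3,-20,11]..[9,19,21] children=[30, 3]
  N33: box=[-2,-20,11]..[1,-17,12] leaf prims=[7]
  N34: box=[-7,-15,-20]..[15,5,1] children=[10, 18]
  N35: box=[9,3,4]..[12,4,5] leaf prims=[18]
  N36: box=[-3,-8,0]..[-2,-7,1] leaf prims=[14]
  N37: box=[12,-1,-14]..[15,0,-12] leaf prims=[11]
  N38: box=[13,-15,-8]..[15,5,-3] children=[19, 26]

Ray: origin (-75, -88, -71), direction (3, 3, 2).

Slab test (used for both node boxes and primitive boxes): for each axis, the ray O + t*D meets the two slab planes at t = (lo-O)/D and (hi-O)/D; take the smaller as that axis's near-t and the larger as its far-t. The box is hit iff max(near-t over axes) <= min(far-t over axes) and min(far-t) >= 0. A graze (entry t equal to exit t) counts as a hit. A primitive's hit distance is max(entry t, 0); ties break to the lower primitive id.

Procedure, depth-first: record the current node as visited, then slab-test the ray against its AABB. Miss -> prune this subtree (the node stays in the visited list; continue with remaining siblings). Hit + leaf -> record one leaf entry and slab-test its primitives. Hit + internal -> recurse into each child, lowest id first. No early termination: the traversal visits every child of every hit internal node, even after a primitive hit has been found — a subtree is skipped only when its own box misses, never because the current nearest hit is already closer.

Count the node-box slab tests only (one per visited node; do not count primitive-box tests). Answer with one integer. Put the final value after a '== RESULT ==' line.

Traverse from the root:
N0 x:[58/3,97/3] y:[68/3,107/3] z:[51/2,46] -> hit [51/2,97/3], descend [8, 12]
  N8 x:[24,97/3] y:[68/3,107/3] z:[77/2,46] -> miss, prune
  N12 x:[58/3,30] y:[73/3,35] z:[51/2,77/2] -> hit [51/2,30], descend [29, 34]
    N29 x:[58/3,30] y:[91/3,35] z:[30,77/2] -> miss, prune
    N34 x:[68/3,30] y:[73/3,31] z:[51/2,36] -> hit [51/2,30], descend [10, 18]
      N10 x:[68/3,77/3] y:[80/3,28] z:[57/2,36] -> miss, prune
      N18 x:[86/3,30] y:[73/3,31] z:[51/2,34] -> hit [86/3,30], descend [9, 38]
        N9 x:[86/3,30] y:[29,30] z:[51/2,59/2] -> hit [29,59/2], descend [22, 37]
          N22 x:[86/3,29] y:[88/3,30] z:[51/2,57/2] -> miss, prune
          N37 x:[29,30] y:[29,88/3] z:[57/2,59/2] -> hit [29,88/3] leaf, test {P11@t=29}
        N38 x:[88/3,30] y:[73/3,31] z:[63/2,34] -> miss, prune

Visited [0, 8, 12, 29, 34, 10, 18, 9, 22, 37, 38]. Tests: 11 box, 1 leaf. Nearest: P11.

== RESULT ==
11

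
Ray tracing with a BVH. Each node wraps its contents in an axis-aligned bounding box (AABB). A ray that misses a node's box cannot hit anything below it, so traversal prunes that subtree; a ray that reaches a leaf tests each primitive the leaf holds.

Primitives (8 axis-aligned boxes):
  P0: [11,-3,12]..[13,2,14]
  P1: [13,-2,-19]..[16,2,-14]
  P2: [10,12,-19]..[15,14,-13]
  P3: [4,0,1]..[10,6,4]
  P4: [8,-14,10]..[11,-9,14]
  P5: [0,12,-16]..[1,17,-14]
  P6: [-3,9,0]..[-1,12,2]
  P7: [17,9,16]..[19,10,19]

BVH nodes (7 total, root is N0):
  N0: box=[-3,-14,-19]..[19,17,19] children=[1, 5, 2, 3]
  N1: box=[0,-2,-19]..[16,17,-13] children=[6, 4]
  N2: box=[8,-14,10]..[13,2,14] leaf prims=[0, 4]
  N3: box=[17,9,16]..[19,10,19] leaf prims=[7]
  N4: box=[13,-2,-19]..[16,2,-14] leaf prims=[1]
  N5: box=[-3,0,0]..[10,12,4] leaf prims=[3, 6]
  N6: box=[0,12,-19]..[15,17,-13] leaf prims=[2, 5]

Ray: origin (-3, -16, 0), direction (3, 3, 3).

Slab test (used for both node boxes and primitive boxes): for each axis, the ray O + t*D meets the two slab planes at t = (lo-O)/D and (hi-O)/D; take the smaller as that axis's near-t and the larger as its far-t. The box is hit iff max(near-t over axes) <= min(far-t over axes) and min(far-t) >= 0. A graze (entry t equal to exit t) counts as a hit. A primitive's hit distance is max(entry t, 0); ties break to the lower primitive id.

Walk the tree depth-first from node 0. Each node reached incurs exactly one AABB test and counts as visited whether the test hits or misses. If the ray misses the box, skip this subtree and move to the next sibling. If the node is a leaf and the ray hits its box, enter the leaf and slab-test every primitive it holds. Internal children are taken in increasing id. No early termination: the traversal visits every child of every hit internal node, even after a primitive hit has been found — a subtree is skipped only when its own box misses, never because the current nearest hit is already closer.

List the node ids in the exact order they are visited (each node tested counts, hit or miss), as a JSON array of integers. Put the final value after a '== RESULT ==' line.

Walk:
N0 x:[0,22/3] y:[2/3,11] z:[-19/3,19/3] -> hit [2/3,19/3], descend [1, 2, 3, 5]
  N1 x:[1,19/3] y:[14/3,11] z:[-19/3,-13/3] -> miss, prune
  N2 x:[11/3,16/3] y:[2/3,6] z:[10/3,14/3] -> hit [11/3,14/3] leaf, test {P0@t=14/3, P4(miss)}
  N3 x:[20/3,22/3] y:[25/3,26/3] z:[16/3,19/3] -> miss, prune
  N5 x:[0,13/3] y:[16/3,28/3] z:[0,4/3] -> miss, prune

order=[0, 1, 2, 3, 5]  |boxes|=5  |leaves|=1  hit=P0

== RESULT ==
[0, 1, 2, 3, 5]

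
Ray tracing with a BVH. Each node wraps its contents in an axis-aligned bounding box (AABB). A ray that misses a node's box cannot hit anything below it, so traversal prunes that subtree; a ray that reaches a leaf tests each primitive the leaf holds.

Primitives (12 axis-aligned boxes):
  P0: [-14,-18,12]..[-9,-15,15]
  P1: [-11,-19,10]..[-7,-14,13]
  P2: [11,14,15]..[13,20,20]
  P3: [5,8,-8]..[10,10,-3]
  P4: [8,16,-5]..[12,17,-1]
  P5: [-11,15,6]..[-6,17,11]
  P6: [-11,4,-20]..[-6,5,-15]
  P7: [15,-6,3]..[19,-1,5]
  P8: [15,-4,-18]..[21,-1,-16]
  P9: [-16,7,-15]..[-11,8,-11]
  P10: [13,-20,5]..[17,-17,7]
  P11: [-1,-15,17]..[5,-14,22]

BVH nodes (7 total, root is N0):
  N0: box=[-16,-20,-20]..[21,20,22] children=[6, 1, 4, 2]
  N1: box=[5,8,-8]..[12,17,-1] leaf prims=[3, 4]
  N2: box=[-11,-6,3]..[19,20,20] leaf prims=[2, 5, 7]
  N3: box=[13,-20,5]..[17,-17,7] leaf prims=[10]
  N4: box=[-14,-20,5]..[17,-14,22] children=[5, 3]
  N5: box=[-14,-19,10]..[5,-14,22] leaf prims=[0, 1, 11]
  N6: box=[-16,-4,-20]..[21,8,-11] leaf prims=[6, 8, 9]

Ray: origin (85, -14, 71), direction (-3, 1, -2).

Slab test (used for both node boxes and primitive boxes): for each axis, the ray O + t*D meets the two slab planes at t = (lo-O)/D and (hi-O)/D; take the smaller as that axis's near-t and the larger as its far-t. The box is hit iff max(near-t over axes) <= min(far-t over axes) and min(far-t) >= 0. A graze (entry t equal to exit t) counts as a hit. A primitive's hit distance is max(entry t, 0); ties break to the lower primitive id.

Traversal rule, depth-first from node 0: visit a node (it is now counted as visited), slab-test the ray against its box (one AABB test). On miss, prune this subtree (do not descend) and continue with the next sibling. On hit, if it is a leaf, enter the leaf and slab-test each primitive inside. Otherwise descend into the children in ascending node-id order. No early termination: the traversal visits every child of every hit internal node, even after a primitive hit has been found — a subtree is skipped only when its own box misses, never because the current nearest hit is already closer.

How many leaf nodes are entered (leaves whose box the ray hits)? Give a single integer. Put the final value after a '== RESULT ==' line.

Walk:
N0 x:[64/3,101/3] y:[-6,34] z:[49/2,91/2] -> hit [49/2,101/3], descend [1, 2, 4, 6]
  N1 x:[73/3,80/3] y:[22,31] z:[36,79/2] -> miss, prune
  N2 x:[22,32] y:[8,34] z:[51/2,34] -> hit [51/2,32] leaf, test {P2(miss), P5@t=91/3, P7(miss)}
  N4 x:[68/3,33] y:[-6,0] z:[49/2,33] -> miss, prune
  N6 x:[64/3,101/3] y:[10,22] z:[41,91/2] -> miss, prune

order=[0, 1, 2, 4, 6]  |boxes|=5  |leaves|=1  hit=P5

== RESULT ==
1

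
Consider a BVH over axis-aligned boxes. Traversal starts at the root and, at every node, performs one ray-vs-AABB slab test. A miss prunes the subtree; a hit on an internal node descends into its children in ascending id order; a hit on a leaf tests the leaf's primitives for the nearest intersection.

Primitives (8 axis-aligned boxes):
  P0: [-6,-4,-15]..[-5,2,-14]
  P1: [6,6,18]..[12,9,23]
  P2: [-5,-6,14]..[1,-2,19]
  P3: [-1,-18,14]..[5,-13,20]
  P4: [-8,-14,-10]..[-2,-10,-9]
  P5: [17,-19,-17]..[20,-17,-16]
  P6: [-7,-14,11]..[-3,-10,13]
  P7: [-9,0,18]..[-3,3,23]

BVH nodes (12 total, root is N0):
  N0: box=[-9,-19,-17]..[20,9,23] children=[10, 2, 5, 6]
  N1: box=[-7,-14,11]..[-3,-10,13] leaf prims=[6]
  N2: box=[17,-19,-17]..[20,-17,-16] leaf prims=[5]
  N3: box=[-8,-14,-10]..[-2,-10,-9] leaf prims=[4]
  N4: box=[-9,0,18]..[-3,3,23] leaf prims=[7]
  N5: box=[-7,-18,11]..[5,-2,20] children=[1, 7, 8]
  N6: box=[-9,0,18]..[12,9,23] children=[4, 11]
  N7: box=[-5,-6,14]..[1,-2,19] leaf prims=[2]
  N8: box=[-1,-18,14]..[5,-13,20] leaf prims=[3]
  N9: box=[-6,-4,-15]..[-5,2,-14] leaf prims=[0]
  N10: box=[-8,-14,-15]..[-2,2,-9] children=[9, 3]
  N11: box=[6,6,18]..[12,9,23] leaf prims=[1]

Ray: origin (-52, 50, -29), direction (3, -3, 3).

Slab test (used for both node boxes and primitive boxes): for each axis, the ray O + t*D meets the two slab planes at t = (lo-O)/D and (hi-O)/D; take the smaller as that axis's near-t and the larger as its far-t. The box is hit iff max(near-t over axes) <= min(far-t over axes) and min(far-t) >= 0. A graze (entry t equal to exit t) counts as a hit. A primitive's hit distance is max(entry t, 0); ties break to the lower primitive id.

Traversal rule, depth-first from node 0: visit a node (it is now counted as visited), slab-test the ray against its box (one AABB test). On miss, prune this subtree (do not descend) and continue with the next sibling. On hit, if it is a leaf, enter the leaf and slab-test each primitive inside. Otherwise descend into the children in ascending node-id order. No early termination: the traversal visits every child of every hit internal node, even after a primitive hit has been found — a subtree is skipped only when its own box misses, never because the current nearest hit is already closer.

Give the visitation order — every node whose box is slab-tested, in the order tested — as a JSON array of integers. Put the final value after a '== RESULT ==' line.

Trace the traversal:
N0 x:[43/3,24] y:[41/3,23] z:[4,52/3] -> hit [43/3,52/3], descend [2, 5, 6, 10]
  N2 x:[23,24] y:[67/3,23] z:[4,13/3] -> miss, prune
  N5 x:[15,19] y:[52/3,68/3] z:[40/3,49/3] -> miss, prune
  N6 x:[43/3,64/3] y:[41/3,50/3] z:[47/3,52/3] -> hit [47/3,50/3], descend [4, 11]
    N4 x:[43/3,49/3] y:[47/3,50/3] z:[47/3,52/3] -> hit [47/3,49/3] leaf, test {P7@t=47/3}
    N11 x:[58/3,64/3] y:[41/3,44/3] z:[47/3,52/3] -> miss, prune
  N10 x:[44/3,50/3] y:[16,64/3] z:[14/3,20/3] -> miss, prune

7 AABB tests over nodes [0, 2, 5, 6, 4, 11, 10]; 1 leaf entered; closest P7.

== RESULT ==
[0, 2, 5, 6, 4, 11, 10]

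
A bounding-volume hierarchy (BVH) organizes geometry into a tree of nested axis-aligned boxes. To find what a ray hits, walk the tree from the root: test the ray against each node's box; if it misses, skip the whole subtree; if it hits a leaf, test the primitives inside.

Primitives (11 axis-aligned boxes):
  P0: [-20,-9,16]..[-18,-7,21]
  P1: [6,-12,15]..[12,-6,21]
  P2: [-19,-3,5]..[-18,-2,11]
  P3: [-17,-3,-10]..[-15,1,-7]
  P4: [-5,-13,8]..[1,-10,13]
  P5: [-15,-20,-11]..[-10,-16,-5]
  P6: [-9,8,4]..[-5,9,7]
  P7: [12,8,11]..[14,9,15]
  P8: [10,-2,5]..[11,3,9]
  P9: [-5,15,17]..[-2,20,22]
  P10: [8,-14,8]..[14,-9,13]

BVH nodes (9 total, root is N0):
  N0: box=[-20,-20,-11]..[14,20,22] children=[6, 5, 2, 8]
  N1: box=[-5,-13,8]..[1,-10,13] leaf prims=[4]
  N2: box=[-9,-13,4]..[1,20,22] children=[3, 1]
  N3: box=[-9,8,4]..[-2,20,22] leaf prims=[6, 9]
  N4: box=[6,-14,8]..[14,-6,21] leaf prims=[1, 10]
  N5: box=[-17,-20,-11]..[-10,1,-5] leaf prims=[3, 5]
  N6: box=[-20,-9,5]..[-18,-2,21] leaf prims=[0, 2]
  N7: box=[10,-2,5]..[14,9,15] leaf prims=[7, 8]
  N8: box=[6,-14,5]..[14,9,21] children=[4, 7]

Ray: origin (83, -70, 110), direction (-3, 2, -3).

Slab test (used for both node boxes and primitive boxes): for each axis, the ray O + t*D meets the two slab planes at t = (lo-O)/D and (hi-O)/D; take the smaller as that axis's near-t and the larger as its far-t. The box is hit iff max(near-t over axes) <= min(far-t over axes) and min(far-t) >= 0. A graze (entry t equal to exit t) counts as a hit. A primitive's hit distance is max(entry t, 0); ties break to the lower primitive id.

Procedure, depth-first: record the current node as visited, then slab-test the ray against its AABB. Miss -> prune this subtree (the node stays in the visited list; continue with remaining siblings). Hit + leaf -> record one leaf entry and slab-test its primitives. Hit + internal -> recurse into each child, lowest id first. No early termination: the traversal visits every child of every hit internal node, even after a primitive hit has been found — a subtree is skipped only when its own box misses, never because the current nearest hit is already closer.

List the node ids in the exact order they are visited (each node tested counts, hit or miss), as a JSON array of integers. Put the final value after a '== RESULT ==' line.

Traverse from the root:
N0 x:[23,103/3] y:[25,45] z:[88/3,121/3] -> hit [88/3,103/3], descend [2, 5, 6, 8]
  N2 x:[82/3,92/3] y:[57/2,45] z:[88/3,106/3] -> hit [88/3,92/3], descend [1, 3]
    N1 x:[82/3,88/3] y:[57/2,30] z:[97/3,34] -> miss, prune
    N3 x:[85/3,92/3] y:[39,45] z:[88/3,106/3] -> miss, prune
  N5 x:[31,100/3] y:[25,71/2] z:[115/3,121/3] -> miss, prune
  N6 x:[101/3,103/3] y:[61/2,34] z:[89/3,35] -> hit [101/3,34] leaf, test {P0(miss), P2@t=101/3}
  N8 x:[23,77/3] y:[28,79/2] z:[89/3,35] -> miss, prune

Visited [0, 2, 1, 3, 5, 6, 8]. Tests: 7 box, 1 leaf. Nearest: P2.

== RESULT ==
[0, 2, 1, 3, 5, 6, 8]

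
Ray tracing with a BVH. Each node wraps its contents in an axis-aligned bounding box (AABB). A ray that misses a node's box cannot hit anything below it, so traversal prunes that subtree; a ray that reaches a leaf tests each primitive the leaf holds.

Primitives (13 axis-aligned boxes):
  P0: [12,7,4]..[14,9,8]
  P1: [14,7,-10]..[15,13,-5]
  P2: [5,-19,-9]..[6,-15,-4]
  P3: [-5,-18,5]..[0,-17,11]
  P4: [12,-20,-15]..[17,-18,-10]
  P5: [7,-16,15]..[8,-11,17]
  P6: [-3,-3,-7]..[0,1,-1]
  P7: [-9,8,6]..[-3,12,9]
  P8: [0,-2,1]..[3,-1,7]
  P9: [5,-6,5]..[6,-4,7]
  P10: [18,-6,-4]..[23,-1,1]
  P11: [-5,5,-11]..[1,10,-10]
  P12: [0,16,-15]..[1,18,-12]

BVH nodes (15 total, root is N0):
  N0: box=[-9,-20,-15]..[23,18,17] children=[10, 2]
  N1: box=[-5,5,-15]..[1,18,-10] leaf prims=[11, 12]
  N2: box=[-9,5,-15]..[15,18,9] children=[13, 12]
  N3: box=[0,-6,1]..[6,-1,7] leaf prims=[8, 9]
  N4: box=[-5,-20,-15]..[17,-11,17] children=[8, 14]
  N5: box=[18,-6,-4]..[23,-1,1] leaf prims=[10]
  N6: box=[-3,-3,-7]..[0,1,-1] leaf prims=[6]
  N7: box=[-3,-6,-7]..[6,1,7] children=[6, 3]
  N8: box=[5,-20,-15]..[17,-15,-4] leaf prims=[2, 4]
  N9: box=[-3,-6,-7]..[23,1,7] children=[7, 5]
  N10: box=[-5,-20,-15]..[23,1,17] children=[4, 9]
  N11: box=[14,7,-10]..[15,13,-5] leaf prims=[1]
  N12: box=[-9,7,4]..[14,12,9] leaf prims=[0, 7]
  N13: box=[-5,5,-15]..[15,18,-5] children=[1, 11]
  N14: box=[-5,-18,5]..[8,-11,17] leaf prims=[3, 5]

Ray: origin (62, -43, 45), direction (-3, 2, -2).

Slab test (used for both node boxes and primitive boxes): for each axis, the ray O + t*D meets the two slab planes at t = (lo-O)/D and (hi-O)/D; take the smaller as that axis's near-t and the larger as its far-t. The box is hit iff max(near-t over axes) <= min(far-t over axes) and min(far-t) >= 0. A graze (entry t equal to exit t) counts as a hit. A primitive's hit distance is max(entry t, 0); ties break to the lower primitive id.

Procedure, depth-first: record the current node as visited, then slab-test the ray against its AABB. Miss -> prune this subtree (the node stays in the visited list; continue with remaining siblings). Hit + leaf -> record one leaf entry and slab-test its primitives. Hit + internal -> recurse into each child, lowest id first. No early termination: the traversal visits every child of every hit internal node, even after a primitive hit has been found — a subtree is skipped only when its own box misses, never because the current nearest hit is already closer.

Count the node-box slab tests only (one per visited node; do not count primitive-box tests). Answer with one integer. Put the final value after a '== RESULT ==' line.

Walk:
N0 x:[13,71/3] y:[23/2,61/2] z:[14,30] -> hit [14,71/3], descend [2, 10]
  N2 x:[47/3,71/3] y:[24,61/2] z:[18,30] -> miss, prune
  N10 x:[13,67/3] y:[23/2,22] z:[14,30] -> hit [14,22], descend [4, 9]
    N4 x:[15,67/3] y:[23/2,16] z:[14,30] -> hit [15,16], descend [8, 14]
      N8 x:[15,19] y:[23/2,14] z:[49/2,30] -> miss, prune
      N14 x:[18,67/3] y:[25/2,16] z:[14,20] -> miss, prune
    N9 x:[13,65/3] y:[37/2,22] z:[19,26] -> hit [19,65/3], descend [5, 7]
      N5 x:[13,44/3] y:[37/2,21] z:[22,49/2] -> miss, prune
      N7 x:[56/3,65/3] y:[37/2,22] z:[19,26] -> hit [19,65/3], descend [3, 6]
        N3 x:[56/3,62/3] y:[37/2,21] z:[19,22] -> hit [19,62/3] leaf, test {P8@t=41/2, P9@t=19}
        N6 x:[62/3,65/3] y:[20,22] z:[23,26] -> miss, prune

11 AABB tests over nodes [0, 2, 10, 4, 8, 14, 9, 5, 7, 3, 6]; 1 leaf entered; closest P9.

== RESULT ==
11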